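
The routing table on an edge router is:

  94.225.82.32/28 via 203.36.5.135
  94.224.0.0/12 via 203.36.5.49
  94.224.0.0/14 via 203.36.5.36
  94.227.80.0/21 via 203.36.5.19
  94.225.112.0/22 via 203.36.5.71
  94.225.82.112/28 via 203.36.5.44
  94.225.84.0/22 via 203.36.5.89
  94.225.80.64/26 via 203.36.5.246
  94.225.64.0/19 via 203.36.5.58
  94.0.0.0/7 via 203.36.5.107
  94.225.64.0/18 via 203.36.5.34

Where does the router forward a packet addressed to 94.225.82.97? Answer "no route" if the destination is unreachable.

Routes whose prefix contains 94.225.82.97:
  94.0.0.0/7 (94.0.0.0 - 95.255.255.255) -> 203.36.5.107
  94.224.0.0/12 (94.224.0.0 - 94.239.255.255) -> 203.36.5.49
  94.224.0.0/14 (94.224.0.0 - 94.227.255.255) -> 203.36.5.36
  94.225.64.0/18 (94.225.64.0 - 94.225.127.255) -> 203.36.5.34
  94.225.64.0/19 (94.225.64.0 - 94.225.95.255) -> 203.36.5.58
More-specific entries that do NOT match:
  94.225.82.32/28 (94.225.82.32 - 94.225.82.47) does not contain 94.225.82.97
  94.225.82.112/28 (94.225.82.112 - 94.225.82.127) does not contain 94.225.82.97
  94.225.80.64/26 (94.225.80.64 - 94.225.80.127) does not contain 94.225.82.97
  94.225.112.0/22 (94.225.112.0 - 94.225.115.255) does not contain 94.225.82.97
  94.225.84.0/22 (94.225.84.0 - 94.225.87.255) does not contain 94.225.82.97
  94.227.80.0/21 (94.227.80.0 - 94.227.87.255) does not contain 94.225.82.97
Longest matching prefix is /19 -> next hop 203.36.5.58.

203.36.5.58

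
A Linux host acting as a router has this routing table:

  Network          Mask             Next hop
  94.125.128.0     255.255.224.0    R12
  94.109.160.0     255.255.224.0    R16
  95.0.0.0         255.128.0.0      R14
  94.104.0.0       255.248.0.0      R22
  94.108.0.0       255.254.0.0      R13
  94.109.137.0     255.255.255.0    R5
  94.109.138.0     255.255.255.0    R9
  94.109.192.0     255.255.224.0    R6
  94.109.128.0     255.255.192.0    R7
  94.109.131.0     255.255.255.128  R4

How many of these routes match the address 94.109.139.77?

Prefixes containing 94.109.139.77:
  94.104.0.0/13 (94.104.0.0 - 94.111.255.255)
  94.108.0.0/15 (94.108.0.0 - 94.109.255.255)
  94.109.128.0/18 (94.109.128.0 - 94.109.191.255)
Total matching entries: 3.

3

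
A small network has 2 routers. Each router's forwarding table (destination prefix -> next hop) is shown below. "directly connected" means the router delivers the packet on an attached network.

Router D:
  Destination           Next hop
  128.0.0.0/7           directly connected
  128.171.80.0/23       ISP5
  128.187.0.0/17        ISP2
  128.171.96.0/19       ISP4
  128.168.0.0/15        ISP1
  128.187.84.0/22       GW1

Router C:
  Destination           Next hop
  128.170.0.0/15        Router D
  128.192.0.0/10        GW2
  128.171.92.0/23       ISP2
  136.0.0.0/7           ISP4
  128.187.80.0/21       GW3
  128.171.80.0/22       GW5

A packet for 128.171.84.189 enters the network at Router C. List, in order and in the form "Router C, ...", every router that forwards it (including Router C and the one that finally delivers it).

At Router C: longest match for 128.171.84.189 is 128.170.0.0/15 -> Router D
At Router D: longest match for 128.171.84.189 is 128.0.0.0/7 -> directly connected

Router C, Router D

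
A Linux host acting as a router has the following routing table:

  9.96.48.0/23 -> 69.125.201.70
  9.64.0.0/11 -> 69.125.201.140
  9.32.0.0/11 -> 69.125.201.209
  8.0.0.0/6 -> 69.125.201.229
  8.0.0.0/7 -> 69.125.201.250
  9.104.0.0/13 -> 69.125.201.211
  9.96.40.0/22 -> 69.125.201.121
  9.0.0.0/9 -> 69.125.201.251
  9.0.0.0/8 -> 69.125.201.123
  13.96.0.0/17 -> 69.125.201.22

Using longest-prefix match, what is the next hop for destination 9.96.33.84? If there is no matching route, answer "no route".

Routes whose prefix contains 9.96.33.84:
  8.0.0.0/6 (8.0.0.0 - 11.255.255.255) -> 69.125.201.229
  8.0.0.0/7 (8.0.0.0 - 9.255.255.255) -> 69.125.201.250
  9.0.0.0/8 (9.0.0.0 - 9.255.255.255) -> 69.125.201.123
  9.0.0.0/9 (9.0.0.0 - 9.127.255.255) -> 69.125.201.251
More-specific entries that do NOT match:
  9.96.48.0/23 (9.96.48.0 - 9.96.49.255) does not contain 9.96.33.84
  9.96.40.0/22 (9.96.40.0 - 9.96.43.255) does not contain 9.96.33.84
  13.96.0.0/17 (13.96.0.0 - 13.96.127.255) does not contain 9.96.33.84
  9.104.0.0/13 (9.104.0.0 - 9.111.255.255) does not contain 9.96.33.84
  9.64.0.0/11 (9.64.0.0 - 9.95.255.255) does not contain 9.96.33.84
  9.32.0.0/11 (9.32.0.0 - 9.63.255.255) does not contain 9.96.33.84
Longest matching prefix is /9 -> next hop 69.125.201.251.

69.125.201.251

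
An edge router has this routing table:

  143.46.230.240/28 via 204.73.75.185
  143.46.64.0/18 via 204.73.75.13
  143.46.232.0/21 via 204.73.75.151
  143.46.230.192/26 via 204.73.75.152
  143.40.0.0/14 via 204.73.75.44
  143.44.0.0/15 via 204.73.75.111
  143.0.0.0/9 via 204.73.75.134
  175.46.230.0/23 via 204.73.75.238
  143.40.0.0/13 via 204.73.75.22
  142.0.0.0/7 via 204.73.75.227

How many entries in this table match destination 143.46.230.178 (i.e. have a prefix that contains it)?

Prefixes containing 143.46.230.178:
  142.0.0.0/7 (142.0.0.0 - 143.255.255.255)
  143.0.0.0/9 (143.0.0.0 - 143.127.255.255)
  143.40.0.0/13 (143.40.0.0 - 143.47.255.255)
Total matching entries: 3.

3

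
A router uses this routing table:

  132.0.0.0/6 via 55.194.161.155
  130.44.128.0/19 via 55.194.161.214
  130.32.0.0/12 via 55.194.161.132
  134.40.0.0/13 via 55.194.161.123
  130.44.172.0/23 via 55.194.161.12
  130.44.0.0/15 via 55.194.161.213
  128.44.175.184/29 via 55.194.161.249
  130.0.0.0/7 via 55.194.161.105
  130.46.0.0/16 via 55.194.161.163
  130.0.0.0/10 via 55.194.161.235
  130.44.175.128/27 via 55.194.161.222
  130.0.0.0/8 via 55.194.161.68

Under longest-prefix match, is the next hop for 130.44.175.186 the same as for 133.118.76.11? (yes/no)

130.44.175.186: longest match 130.44.0.0/15 -> 55.194.161.213
133.118.76.11: longest match 132.0.0.0/6 -> 55.194.161.155

no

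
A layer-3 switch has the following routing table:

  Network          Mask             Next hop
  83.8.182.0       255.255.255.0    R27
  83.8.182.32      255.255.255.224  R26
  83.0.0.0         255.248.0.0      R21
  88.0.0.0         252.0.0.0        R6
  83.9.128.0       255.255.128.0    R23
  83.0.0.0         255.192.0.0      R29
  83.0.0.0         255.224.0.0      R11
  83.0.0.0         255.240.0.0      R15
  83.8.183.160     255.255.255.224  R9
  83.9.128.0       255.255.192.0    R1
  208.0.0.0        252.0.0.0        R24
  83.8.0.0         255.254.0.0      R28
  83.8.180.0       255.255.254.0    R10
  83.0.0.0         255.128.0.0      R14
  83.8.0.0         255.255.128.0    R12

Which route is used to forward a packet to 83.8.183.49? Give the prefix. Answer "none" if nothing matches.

Entries matching 83.8.183.49:
  83.0.0.0/9 (83.0.0.0 - 83.127.255.255)
  83.0.0.0/10 (83.0.0.0 - 83.63.255.255)
  83.0.0.0/11 (83.0.0.0 - 83.31.255.255)
  83.0.0.0/12 (83.0.0.0 - 83.15.255.255)
  83.8.0.0/15 (83.8.0.0 - 83.9.255.255)
Most specific is 83.8.0.0/15.

83.8.0.0/15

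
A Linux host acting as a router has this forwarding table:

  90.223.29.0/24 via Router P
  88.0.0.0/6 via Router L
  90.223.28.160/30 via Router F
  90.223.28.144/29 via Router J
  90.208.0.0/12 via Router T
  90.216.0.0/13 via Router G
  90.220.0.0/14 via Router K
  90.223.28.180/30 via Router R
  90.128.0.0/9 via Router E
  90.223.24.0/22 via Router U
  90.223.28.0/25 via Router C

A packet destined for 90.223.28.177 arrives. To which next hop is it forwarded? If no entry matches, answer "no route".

Router K

Routes whose prefix contains 90.223.28.177:
  88.0.0.0/6 (88.0.0.0 - 91.255.255.255) -> Router L
  90.128.0.0/9 (90.128.0.0 - 90.255.255.255) -> Router E
  90.208.0.0/12 (90.208.0.0 - 90.223.255.255) -> Router T
  90.216.0.0/13 (90.216.0.0 - 90.223.255.255) -> Router G
  90.220.0.0/14 (90.220.0.0 - 90.223.255.255) -> Router K
More-specific entries that do NOT match:
  90.223.28.160/30 (90.223.28.160 - 90.223.28.163) does not contain 90.223.28.177
  90.223.28.180/30 (90.223.28.180 - 90.223.28.183) does not contain 90.223.28.177
  90.223.28.144/29 (90.223.28.144 - 90.223.28.151) does not contain 90.223.28.177
  90.223.28.0/25 (90.223.28.0 - 90.223.28.127) does not contain 90.223.28.177
  90.223.29.0/24 (90.223.29.0 - 90.223.29.255) does not contain 90.223.28.177
  90.223.24.0/22 (90.223.24.0 - 90.223.27.255) does not contain 90.223.28.177
Longest matching prefix is /14 -> next hop Router K.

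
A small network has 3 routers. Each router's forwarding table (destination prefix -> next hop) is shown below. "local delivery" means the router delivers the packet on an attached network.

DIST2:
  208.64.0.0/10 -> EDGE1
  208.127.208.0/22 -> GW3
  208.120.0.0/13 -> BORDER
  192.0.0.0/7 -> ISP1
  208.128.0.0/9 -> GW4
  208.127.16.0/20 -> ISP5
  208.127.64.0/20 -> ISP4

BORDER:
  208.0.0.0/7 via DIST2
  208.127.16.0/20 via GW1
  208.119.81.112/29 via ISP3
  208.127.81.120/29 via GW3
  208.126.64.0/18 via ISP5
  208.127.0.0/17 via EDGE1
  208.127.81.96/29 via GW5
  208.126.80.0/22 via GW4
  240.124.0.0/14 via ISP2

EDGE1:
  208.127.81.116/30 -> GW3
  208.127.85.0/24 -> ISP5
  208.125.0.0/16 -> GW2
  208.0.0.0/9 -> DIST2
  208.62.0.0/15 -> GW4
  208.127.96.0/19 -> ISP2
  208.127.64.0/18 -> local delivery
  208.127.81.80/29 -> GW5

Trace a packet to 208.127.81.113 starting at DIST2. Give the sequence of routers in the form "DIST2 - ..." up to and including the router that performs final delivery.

At DIST2: longest match for 208.127.81.113 is 208.120.0.0/13 -> BORDER
At BORDER: longest match for 208.127.81.113 is 208.127.0.0/17 -> EDGE1
At EDGE1: longest match for 208.127.81.113 is 208.127.64.0/18 -> local delivery

DIST2 - BORDER - EDGE1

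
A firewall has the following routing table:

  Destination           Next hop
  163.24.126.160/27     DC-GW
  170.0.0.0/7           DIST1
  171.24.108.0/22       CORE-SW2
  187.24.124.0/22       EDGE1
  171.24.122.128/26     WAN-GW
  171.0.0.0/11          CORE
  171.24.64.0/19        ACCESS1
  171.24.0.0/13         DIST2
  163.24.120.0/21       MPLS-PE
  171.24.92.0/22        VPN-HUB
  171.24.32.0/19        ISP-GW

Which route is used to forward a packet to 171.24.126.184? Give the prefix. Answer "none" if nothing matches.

171.24.0.0/13

Entries matching 171.24.126.184:
  170.0.0.0/7 (170.0.0.0 - 171.255.255.255)
  171.0.0.0/11 (171.0.0.0 - 171.31.255.255)
  171.24.0.0/13 (171.24.0.0 - 171.31.255.255)
Most specific is 171.24.0.0/13.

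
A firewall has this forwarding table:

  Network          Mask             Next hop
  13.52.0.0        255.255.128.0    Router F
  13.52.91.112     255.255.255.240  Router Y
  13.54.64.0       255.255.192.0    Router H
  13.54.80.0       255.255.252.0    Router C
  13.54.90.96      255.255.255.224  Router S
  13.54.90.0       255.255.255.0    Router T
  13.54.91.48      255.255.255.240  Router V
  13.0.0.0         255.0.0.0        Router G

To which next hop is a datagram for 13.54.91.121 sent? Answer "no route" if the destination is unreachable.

Routes whose prefix contains 13.54.91.121:
  13.0.0.0/8 (13.0.0.0 - 13.255.255.255) -> Router G
  13.54.64.0/18 (13.54.64.0 - 13.54.127.255) -> Router H
More-specific entries that do NOT match:
  13.52.91.112/28 (13.52.91.112 - 13.52.91.127) does not contain 13.54.91.121
  13.54.91.48/28 (13.54.91.48 - 13.54.91.63) does not contain 13.54.91.121
  13.54.90.96/27 (13.54.90.96 - 13.54.90.127) does not contain 13.54.91.121
  13.54.90.0/24 (13.54.90.0 - 13.54.90.255) does not contain 13.54.91.121
  13.54.80.0/22 (13.54.80.0 - 13.54.83.255) does not contain 13.54.91.121
Longest matching prefix is /18 -> next hop Router H.

Router H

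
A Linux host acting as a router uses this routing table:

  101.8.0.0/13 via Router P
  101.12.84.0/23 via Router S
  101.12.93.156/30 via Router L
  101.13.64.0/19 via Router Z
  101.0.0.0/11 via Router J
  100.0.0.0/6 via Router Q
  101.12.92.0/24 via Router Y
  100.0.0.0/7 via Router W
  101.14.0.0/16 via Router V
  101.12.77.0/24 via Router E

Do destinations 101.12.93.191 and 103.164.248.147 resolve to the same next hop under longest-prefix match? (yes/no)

no

101.12.93.191: longest match 101.8.0.0/13 -> Router P
103.164.248.147: longest match 100.0.0.0/6 -> Router Q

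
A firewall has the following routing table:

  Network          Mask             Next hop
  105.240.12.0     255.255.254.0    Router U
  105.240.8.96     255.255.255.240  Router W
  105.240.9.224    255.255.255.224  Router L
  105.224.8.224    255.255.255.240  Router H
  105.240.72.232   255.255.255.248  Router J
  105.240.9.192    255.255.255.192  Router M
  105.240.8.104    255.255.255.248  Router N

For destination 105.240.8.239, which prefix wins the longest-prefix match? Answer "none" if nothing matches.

105.240.8.239 is outside every listed prefix and there is no default route.

none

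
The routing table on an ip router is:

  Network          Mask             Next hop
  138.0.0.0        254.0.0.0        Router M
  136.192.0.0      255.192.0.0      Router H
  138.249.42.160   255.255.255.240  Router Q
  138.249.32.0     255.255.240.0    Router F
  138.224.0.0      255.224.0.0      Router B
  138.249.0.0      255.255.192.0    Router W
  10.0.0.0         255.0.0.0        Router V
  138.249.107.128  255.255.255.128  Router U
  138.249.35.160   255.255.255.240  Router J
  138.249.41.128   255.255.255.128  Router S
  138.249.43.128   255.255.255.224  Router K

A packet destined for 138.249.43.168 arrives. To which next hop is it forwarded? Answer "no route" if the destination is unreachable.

Routes whose prefix contains 138.249.43.168:
  138.0.0.0/7 (138.0.0.0 - 139.255.255.255) -> Router M
  138.224.0.0/11 (138.224.0.0 - 138.255.255.255) -> Router B
  138.249.0.0/18 (138.249.0.0 - 138.249.63.255) -> Router W
  138.249.32.0/20 (138.249.32.0 - 138.249.47.255) -> Router F
More-specific entries that do NOT match:
  138.249.42.160/28 (138.249.42.160 - 138.249.42.175) does not contain 138.249.43.168
  138.249.35.160/28 (138.249.35.160 - 138.249.35.175) does not contain 138.249.43.168
  138.249.43.128/27 (138.249.43.128 - 138.249.43.159) does not contain 138.249.43.168
  138.249.107.128/25 (138.249.107.128 - 138.249.107.255) does not contain 138.249.43.168
  138.249.41.128/25 (138.249.41.128 - 138.249.41.255) does not contain 138.249.43.168
Longest matching prefix is /20 -> next hop Router F.

Router F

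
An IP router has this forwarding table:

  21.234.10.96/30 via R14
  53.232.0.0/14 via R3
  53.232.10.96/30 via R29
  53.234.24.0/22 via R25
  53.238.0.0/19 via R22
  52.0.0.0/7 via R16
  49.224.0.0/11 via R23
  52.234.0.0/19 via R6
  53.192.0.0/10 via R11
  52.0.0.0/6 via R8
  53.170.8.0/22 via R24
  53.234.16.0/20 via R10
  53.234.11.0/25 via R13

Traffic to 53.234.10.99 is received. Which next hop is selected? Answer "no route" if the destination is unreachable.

R3

Routes whose prefix contains 53.234.10.99:
  52.0.0.0/6 (52.0.0.0 - 55.255.255.255) -> R8
  52.0.0.0/7 (52.0.0.0 - 53.255.255.255) -> R16
  53.192.0.0/10 (53.192.0.0 - 53.255.255.255) -> R11
  53.232.0.0/14 (53.232.0.0 - 53.235.255.255) -> R3
More-specific entries that do NOT match:
  21.234.10.96/30 (21.234.10.96 - 21.234.10.99) does not contain 53.234.10.99
  53.232.10.96/30 (53.232.10.96 - 53.232.10.99) does not contain 53.234.10.99
  53.234.11.0/25 (53.234.11.0 - 53.234.11.127) does not contain 53.234.10.99
  53.234.24.0/22 (53.234.24.0 - 53.234.27.255) does not contain 53.234.10.99
  53.170.8.0/22 (53.170.8.0 - 53.170.11.255) does not contain 53.234.10.99
  53.234.16.0/20 (53.234.16.0 - 53.234.31.255) does not contain 53.234.10.99
  53.238.0.0/19 (53.238.0.0 - 53.238.31.255) does not contain 53.234.10.99
  52.234.0.0/19 (52.234.0.0 - 52.234.31.255) does not contain 53.234.10.99
Longest matching prefix is /14 -> next hop R3.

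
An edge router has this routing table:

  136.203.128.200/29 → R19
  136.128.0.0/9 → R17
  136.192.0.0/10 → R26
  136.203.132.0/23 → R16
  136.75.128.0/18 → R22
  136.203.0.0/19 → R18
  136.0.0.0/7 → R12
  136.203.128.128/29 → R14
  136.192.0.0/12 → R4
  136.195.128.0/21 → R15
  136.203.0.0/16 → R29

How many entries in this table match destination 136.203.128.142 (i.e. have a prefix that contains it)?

5

Prefixes containing 136.203.128.142:
  136.0.0.0/7 (136.0.0.0 - 137.255.255.255)
  136.128.0.0/9 (136.128.0.0 - 136.255.255.255)
  136.192.0.0/10 (136.192.0.0 - 136.255.255.255)
  136.192.0.0/12 (136.192.0.0 - 136.207.255.255)
  136.203.0.0/16 (136.203.0.0 - 136.203.255.255)
Total matching entries: 5.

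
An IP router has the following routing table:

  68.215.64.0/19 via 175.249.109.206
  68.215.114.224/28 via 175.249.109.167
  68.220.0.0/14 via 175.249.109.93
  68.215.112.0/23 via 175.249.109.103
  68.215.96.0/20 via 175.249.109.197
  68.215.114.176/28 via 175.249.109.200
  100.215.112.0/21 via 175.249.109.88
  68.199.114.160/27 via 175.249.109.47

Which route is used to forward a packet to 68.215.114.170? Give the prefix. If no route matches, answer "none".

none

68.215.114.170 is outside every listed prefix and there is no default route.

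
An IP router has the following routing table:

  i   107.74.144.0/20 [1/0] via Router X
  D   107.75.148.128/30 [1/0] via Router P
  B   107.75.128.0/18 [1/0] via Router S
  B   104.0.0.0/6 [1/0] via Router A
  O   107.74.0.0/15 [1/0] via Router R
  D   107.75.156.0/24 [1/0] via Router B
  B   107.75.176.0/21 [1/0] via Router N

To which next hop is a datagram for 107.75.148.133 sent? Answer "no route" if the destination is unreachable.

Router S

Routes whose prefix contains 107.75.148.133:
  104.0.0.0/6 (104.0.0.0 - 107.255.255.255) -> Router A
  107.74.0.0/15 (107.74.0.0 - 107.75.255.255) -> Router R
  107.75.128.0/18 (107.75.128.0 - 107.75.191.255) -> Router S
More-specific entries that do NOT match:
  107.75.148.128/30 (107.75.148.128 - 107.75.148.131) does not contain 107.75.148.133
  107.75.156.0/24 (107.75.156.0 - 107.75.156.255) does not contain 107.75.148.133
  107.75.176.0/21 (107.75.176.0 - 107.75.183.255) does not contain 107.75.148.133
  107.74.144.0/20 (107.74.144.0 - 107.74.159.255) does not contain 107.75.148.133
Longest matching prefix is /18 -> next hop Router S.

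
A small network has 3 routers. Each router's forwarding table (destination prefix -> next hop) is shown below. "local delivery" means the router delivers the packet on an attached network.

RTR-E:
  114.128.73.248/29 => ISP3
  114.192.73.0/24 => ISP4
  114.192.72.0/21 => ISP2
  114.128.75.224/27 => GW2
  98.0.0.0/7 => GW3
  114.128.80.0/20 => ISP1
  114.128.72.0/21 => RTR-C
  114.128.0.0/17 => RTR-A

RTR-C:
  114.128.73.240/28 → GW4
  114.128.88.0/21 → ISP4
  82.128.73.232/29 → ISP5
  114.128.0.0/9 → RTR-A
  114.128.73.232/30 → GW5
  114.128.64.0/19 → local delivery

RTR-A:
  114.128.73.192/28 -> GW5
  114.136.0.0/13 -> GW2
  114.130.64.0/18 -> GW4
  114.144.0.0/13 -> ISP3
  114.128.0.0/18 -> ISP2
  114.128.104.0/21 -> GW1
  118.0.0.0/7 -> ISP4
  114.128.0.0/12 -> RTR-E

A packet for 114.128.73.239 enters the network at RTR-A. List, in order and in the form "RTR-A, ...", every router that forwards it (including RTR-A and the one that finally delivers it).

RTR-A, RTR-E, RTR-C

At RTR-A: longest match for 114.128.73.239 is 114.128.0.0/12 -> RTR-E
At RTR-E: longest match for 114.128.73.239 is 114.128.72.0/21 -> RTR-C
At RTR-C: longest match for 114.128.73.239 is 114.128.64.0/19 -> local delivery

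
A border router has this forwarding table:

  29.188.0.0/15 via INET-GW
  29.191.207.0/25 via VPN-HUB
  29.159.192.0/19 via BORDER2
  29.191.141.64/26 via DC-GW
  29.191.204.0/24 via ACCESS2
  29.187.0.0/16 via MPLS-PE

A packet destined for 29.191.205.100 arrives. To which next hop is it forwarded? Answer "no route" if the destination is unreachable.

No entry's prefix contains 29.191.205.100; there is no default route.

no route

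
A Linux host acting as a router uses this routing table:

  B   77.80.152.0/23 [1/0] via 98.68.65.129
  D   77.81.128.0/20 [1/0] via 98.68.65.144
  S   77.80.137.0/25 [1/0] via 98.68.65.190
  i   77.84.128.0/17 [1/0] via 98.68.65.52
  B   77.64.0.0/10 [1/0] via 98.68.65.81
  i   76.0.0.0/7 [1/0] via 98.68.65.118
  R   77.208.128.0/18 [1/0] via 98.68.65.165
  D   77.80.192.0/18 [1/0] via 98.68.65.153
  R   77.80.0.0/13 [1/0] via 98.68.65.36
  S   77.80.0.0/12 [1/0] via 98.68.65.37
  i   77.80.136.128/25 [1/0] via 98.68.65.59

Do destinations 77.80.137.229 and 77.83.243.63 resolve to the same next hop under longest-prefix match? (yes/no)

77.80.137.229: longest match 77.80.0.0/13 -> 98.68.65.36
77.83.243.63: longest match 77.80.0.0/13 -> 98.68.65.36

yes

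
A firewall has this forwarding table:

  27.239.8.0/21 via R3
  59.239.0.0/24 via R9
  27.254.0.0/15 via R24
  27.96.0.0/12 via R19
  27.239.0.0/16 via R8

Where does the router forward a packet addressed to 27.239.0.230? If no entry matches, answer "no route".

Routes whose prefix contains 27.239.0.230:
  27.239.0.0/16 (27.239.0.0 - 27.239.255.255) -> R8
More-specific entries that do NOT match:
  59.239.0.0/24 (59.239.0.0 - 59.239.0.255) does not contain 27.239.0.230
  27.239.8.0/21 (27.239.8.0 - 27.239.15.255) does not contain 27.239.0.230
Longest matching prefix is /16 -> next hop R8.

R8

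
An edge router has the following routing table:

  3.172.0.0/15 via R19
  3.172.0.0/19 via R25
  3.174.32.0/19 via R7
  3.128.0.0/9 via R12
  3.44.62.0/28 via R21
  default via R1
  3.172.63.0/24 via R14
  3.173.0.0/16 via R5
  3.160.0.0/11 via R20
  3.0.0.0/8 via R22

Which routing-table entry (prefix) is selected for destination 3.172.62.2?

3.172.0.0/15

Entries matching 3.172.62.2:
  0.0.0.0/0 (default, matches everything)
  3.0.0.0/8 (3.0.0.0 - 3.255.255.255)
  3.128.0.0/9 (3.128.0.0 - 3.255.255.255)
  3.160.0.0/11 (3.160.0.0 - 3.191.255.255)
  3.172.0.0/15 (3.172.0.0 - 3.173.255.255)
Most specific is 3.172.0.0/15.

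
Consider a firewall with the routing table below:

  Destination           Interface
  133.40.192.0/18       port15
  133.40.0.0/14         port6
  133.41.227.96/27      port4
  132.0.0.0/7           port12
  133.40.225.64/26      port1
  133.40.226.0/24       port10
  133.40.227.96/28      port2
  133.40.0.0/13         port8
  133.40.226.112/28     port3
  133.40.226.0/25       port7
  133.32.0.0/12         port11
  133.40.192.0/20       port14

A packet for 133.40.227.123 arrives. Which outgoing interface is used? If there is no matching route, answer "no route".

Routes whose prefix contains 133.40.227.123:
  132.0.0.0/7 (132.0.0.0 - 133.255.255.255) -> port12
  133.32.0.0/12 (133.32.0.0 - 133.47.255.255) -> port11
  133.40.0.0/13 (133.40.0.0 - 133.47.255.255) -> port8
  133.40.0.0/14 (133.40.0.0 - 133.43.255.255) -> port6
  133.40.192.0/18 (133.40.192.0 - 133.40.255.255) -> port15
More-specific entries that do NOT match:
  133.40.227.96/28 (133.40.227.96 - 133.40.227.111) does not contain 133.40.227.123
  133.40.226.112/28 (133.40.226.112 - 133.40.226.127) does not contain 133.40.227.123
  133.41.227.96/27 (133.41.227.96 - 133.41.227.127) does not contain 133.40.227.123
  133.40.225.64/26 (133.40.225.64 - 133.40.225.127) does not contain 133.40.227.123
  133.40.226.0/25 (133.40.226.0 - 133.40.226.127) does not contain 133.40.227.123
  133.40.226.0/24 (133.40.226.0 - 133.40.226.255) does not contain 133.40.227.123
  133.40.192.0/20 (133.40.192.0 - 133.40.207.255) does not contain 133.40.227.123
Longest matching prefix is /18 -> interface port15.

port15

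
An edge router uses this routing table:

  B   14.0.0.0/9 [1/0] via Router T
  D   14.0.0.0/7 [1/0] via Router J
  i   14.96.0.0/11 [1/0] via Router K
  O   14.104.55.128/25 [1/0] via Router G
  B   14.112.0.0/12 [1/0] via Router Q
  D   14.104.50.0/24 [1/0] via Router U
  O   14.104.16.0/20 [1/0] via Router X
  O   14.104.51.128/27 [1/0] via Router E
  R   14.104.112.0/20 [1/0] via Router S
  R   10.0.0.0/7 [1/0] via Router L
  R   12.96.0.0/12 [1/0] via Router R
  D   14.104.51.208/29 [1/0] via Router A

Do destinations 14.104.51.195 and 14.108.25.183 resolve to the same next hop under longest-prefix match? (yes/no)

14.104.51.195: longest match 14.96.0.0/11 -> Router K
14.108.25.183: longest match 14.96.0.0/11 -> Router K

yes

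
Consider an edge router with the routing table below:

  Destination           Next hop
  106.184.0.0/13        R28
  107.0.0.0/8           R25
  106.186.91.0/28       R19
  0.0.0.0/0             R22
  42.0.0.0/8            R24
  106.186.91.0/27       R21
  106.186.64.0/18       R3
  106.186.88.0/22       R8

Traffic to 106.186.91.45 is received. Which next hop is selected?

Routes whose prefix contains 106.186.91.45:
  0.0.0.0/0 (default, matches everything) -> R22
  106.184.0.0/13 (106.184.0.0 - 106.191.255.255) -> R28
  106.186.64.0/18 (106.186.64.0 - 106.186.127.255) -> R3
  106.186.88.0/22 (106.186.88.0 - 106.186.91.255) -> R8
More-specific entries that do NOT match:
  106.186.91.0/28 (106.186.91.0 - 106.186.91.15) does not contain 106.186.91.45
  106.186.91.0/27 (106.186.91.0 - 106.186.91.31) does not contain 106.186.91.45
Longest matching prefix is /22 -> next hop R8.

R8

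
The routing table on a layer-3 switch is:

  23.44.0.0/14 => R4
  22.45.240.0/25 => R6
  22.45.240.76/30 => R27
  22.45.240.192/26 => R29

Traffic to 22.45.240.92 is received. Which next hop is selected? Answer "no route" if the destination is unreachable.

Routes whose prefix contains 22.45.240.92:
  22.45.240.0/25 (22.45.240.0 - 22.45.240.127) -> R6
More-specific entries that do NOT match:
  22.45.240.76/30 (22.45.240.76 - 22.45.240.79) does not contain 22.45.240.92
  22.45.240.192/26 (22.45.240.192 - 22.45.240.255) does not contain 22.45.240.92
Longest matching prefix is /25 -> next hop R6.

R6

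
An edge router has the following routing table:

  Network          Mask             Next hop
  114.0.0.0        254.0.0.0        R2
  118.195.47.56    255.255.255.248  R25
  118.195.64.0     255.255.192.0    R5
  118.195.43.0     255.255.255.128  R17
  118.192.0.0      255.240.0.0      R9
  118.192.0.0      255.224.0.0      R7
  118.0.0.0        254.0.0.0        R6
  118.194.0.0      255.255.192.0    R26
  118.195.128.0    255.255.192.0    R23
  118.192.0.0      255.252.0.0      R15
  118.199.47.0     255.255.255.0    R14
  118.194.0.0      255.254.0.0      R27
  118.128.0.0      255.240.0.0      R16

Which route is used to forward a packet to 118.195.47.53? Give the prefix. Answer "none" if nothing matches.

Entries matching 118.195.47.53:
  118.0.0.0/7 (118.0.0.0 - 119.255.255.255)
  118.192.0.0/11 (118.192.0.0 - 118.223.255.255)
  118.192.0.0/12 (118.192.0.0 - 118.207.255.255)
  118.192.0.0/14 (118.192.0.0 - 118.195.255.255)
  118.194.0.0/15 (118.194.0.0 - 118.195.255.255)
Most specific is 118.194.0.0/15.

118.194.0.0/15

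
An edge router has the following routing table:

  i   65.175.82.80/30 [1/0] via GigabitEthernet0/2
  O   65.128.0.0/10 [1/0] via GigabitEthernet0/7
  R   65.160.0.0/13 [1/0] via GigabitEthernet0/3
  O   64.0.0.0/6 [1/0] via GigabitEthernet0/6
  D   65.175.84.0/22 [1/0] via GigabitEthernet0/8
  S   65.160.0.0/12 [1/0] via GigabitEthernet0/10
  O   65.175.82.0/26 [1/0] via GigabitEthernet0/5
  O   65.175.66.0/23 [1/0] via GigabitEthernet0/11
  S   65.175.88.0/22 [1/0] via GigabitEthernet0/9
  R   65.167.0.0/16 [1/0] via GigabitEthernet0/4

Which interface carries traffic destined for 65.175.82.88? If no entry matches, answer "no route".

Routes whose prefix contains 65.175.82.88:
  64.0.0.0/6 (64.0.0.0 - 67.255.255.255) -> GigabitEthernet0/6
  65.128.0.0/10 (65.128.0.0 - 65.191.255.255) -> GigabitEthernet0/7
  65.160.0.0/12 (65.160.0.0 - 65.175.255.255) -> GigabitEthernet0/10
More-specific entries that do NOT match:
  65.175.82.80/30 (65.175.82.80 - 65.175.82.83) does not contain 65.175.82.88
  65.175.82.0/26 (65.175.82.0 - 65.175.82.63) does not contain 65.175.82.88
  65.175.66.0/23 (65.175.66.0 - 65.175.67.255) does not contain 65.175.82.88
  65.175.84.0/22 (65.175.84.0 - 65.175.87.255) does not contain 65.175.82.88
  65.175.88.0/22 (65.175.88.0 - 65.175.91.255) does not contain 65.175.82.88
  65.167.0.0/16 (65.167.0.0 - 65.167.255.255) does not contain 65.175.82.88
  65.160.0.0/13 (65.160.0.0 - 65.167.255.255) does not contain 65.175.82.88
Longest matching prefix is /12 -> interface GigabitEthernet0/10.

GigabitEthernet0/10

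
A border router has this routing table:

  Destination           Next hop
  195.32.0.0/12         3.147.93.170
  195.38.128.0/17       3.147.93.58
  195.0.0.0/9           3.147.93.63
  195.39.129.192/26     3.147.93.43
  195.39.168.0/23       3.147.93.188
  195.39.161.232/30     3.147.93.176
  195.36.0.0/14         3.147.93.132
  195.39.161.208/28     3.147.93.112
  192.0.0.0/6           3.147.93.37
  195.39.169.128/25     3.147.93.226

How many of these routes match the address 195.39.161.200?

Prefixes containing 195.39.161.200:
  192.0.0.0/6 (192.0.0.0 - 195.255.255.255)
  195.0.0.0/9 (195.0.0.0 - 195.127.255.255)
  195.32.0.0/12 (195.32.0.0 - 195.47.255.255)
  195.36.0.0/14 (195.36.0.0 - 195.39.255.255)
Total matching entries: 4.

4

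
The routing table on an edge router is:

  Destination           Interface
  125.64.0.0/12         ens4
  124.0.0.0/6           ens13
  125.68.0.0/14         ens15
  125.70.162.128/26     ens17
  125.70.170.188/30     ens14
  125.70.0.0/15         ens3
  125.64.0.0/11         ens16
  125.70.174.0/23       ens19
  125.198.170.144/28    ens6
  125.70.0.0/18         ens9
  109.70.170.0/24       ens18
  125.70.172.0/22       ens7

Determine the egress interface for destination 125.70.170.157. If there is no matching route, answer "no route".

Routes whose prefix contains 125.70.170.157:
  124.0.0.0/6 (124.0.0.0 - 127.255.255.255) -> ens13
  125.64.0.0/11 (125.64.0.0 - 125.95.255.255) -> ens16
  125.64.0.0/12 (125.64.0.0 - 125.79.255.255) -> ens4
  125.68.0.0/14 (125.68.0.0 - 125.71.255.255) -> ens15
  125.70.0.0/15 (125.70.0.0 - 125.71.255.255) -> ens3
More-specific entries that do NOT match:
  125.70.170.188/30 (125.70.170.188 - 125.70.170.191) does not contain 125.70.170.157
  125.198.170.144/28 (125.198.170.144 - 125.198.170.159) does not contain 125.70.170.157
  125.70.162.128/26 (125.70.162.128 - 125.70.162.191) does not contain 125.70.170.157
  109.70.170.0/24 (109.70.170.0 - 109.70.170.255) does not contain 125.70.170.157
  125.70.174.0/23 (125.70.174.0 - 125.70.175.255) does not contain 125.70.170.157
  125.70.172.0/22 (125.70.172.0 - 125.70.175.255) does not contain 125.70.170.157
  125.70.0.0/18 (125.70.0.0 - 125.70.63.255) does not contain 125.70.170.157
Longest matching prefix is /15 -> interface ens3.

ens3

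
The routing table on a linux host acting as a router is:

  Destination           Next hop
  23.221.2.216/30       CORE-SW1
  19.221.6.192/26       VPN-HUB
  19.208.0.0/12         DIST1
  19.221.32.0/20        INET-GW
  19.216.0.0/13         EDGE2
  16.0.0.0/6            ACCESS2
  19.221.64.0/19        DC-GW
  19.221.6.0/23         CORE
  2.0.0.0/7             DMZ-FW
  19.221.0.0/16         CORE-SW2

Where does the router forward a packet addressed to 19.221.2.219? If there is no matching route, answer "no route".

CORE-SW2

Routes whose prefix contains 19.221.2.219:
  16.0.0.0/6 (16.0.0.0 - 19.255.255.255) -> ACCESS2
  19.208.0.0/12 (19.208.0.0 - 19.223.255.255) -> DIST1
  19.216.0.0/13 (19.216.0.0 - 19.223.255.255) -> EDGE2
  19.221.0.0/16 (19.221.0.0 - 19.221.255.255) -> CORE-SW2
More-specific entries that do NOT match:
  23.221.2.216/30 (23.221.2.216 - 23.221.2.219) does not contain 19.221.2.219
  19.221.6.192/26 (19.221.6.192 - 19.221.6.255) does not contain 19.221.2.219
  19.221.6.0/23 (19.221.6.0 - 19.221.7.255) does not contain 19.221.2.219
  19.221.32.0/20 (19.221.32.0 - 19.221.47.255) does not contain 19.221.2.219
  19.221.64.0/19 (19.221.64.0 - 19.221.95.255) does not contain 19.221.2.219
Longest matching prefix is /16 -> next hop CORE-SW2.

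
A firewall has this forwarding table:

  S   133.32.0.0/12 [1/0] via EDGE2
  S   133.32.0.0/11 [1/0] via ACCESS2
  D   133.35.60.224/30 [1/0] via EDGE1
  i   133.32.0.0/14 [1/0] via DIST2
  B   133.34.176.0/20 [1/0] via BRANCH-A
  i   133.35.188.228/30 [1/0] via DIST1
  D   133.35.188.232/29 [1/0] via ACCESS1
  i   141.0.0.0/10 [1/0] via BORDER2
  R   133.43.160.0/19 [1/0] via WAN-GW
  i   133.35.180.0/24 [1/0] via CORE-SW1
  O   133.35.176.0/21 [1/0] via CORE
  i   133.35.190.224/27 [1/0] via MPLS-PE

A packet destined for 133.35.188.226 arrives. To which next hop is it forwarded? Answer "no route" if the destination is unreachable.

DIST2

Routes whose prefix contains 133.35.188.226:
  133.32.0.0/11 (133.32.0.0 - 133.63.255.255) -> ACCESS2
  133.32.0.0/12 (133.32.0.0 - 133.47.255.255) -> EDGE2
  133.32.0.0/14 (133.32.0.0 - 133.35.255.255) -> DIST2
More-specific entries that do NOT match:
  133.35.60.224/30 (133.35.60.224 - 133.35.60.227) does not contain 133.35.188.226
  133.35.188.228/30 (133.35.188.228 - 133.35.188.231) does not contain 133.35.188.226
  133.35.188.232/29 (133.35.188.232 - 133.35.188.239) does not contain 133.35.188.226
  133.35.190.224/27 (133.35.190.224 - 133.35.190.255) does not contain 133.35.188.226
  133.35.180.0/24 (133.35.180.0 - 133.35.180.255) does not contain 133.35.188.226
  133.35.176.0/21 (133.35.176.0 - 133.35.183.255) does not contain 133.35.188.226
  133.34.176.0/20 (133.34.176.0 - 133.34.191.255) does not contain 133.35.188.226
  133.43.160.0/19 (133.43.160.0 - 133.43.191.255) does not contain 133.35.188.226
Longest matching prefix is /14 -> next hop DIST2.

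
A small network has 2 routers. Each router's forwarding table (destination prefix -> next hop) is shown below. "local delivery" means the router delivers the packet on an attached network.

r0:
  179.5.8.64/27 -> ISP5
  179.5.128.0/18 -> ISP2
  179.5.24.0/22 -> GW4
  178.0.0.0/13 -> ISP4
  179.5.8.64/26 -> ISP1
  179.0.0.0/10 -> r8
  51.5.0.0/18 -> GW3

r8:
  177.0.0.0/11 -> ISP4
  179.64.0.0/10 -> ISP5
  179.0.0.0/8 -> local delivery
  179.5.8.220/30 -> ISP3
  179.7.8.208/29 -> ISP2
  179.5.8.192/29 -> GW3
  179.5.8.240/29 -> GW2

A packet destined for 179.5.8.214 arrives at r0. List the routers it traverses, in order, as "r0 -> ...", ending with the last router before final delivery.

r0 -> r8

At r0: longest match for 179.5.8.214 is 179.0.0.0/10 -> r8
At r8: longest match for 179.5.8.214 is 179.0.0.0/8 -> local delivery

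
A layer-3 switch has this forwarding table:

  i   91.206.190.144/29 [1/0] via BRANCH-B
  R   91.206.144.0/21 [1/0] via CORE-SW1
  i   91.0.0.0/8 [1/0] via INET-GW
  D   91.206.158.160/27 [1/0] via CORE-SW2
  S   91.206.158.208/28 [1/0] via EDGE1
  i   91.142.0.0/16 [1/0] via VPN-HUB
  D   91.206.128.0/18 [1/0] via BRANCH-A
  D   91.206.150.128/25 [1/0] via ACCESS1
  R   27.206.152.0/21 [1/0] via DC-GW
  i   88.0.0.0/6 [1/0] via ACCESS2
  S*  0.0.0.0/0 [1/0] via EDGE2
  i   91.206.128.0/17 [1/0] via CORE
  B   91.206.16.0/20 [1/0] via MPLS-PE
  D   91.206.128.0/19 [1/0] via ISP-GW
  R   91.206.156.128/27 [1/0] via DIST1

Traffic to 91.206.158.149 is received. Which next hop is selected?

ISP-GW

Routes whose prefix contains 91.206.158.149:
  0.0.0.0/0 (default, matches everything) -> EDGE2
  88.0.0.0/6 (88.0.0.0 - 91.255.255.255) -> ACCESS2
  91.0.0.0/8 (91.0.0.0 - 91.255.255.255) -> INET-GW
  91.206.128.0/17 (91.206.128.0 - 91.206.255.255) -> CORE
  91.206.128.0/18 (91.206.128.0 - 91.206.191.255) -> BRANCH-A
  91.206.128.0/19 (91.206.128.0 - 91.206.159.255) -> ISP-GW
More-specific entries that do NOT match:
  91.206.190.144/29 (91.206.190.144 - 91.206.190.151) does not contain 91.206.158.149
  91.206.158.208/28 (91.206.158.208 - 91.206.158.223) does not contain 91.206.158.149
  91.206.158.160/27 (91.206.158.160 - 91.206.158.191) does not contain 91.206.158.149
  91.206.156.128/27 (91.206.156.128 - 91.206.156.159) does not contain 91.206.158.149
  91.206.150.128/25 (91.206.150.128 - 91.206.150.255) does not contain 91.206.158.149
  91.206.144.0/21 (91.206.144.0 - 91.206.151.255) does not contain 91.206.158.149
  27.206.152.0/21 (27.206.152.0 - 27.206.159.255) does not contain 91.206.158.149
  91.206.16.0/20 (91.206.16.0 - 91.206.31.255) does not contain 91.206.158.149
Longest matching prefix is /19 -> next hop ISP-GW.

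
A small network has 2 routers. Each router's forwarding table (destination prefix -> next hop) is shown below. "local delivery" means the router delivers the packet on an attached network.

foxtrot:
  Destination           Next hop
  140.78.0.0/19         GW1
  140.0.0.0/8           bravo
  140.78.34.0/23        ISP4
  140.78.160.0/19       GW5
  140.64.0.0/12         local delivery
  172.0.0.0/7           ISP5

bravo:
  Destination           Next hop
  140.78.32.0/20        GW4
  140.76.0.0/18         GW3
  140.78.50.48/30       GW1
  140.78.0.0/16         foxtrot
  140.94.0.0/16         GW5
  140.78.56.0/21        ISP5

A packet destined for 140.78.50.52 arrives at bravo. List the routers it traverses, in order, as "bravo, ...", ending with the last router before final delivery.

bravo, foxtrot

At bravo: longest match for 140.78.50.52 is 140.78.0.0/16 -> foxtrot
At foxtrot: longest match for 140.78.50.52 is 140.64.0.0/12 -> local delivery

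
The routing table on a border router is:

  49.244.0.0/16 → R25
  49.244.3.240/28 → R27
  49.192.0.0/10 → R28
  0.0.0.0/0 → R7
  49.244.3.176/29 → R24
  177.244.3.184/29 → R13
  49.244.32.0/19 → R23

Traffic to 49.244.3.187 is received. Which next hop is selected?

Routes whose prefix contains 49.244.3.187:
  0.0.0.0/0 (default, matches everything) -> R7
  49.192.0.0/10 (49.192.0.0 - 49.255.255.255) -> R28
  49.244.0.0/16 (49.244.0.0 - 49.244.255.255) -> R25
More-specific entries that do NOT match:
  49.244.3.176/29 (49.244.3.176 - 49.244.3.183) does not contain 49.244.3.187
  177.244.3.184/29 (177.244.3.184 - 177.244.3.191) does not contain 49.244.3.187
  49.244.3.240/28 (49.244.3.240 - 49.244.3.255) does not contain 49.244.3.187
  49.244.32.0/19 (49.244.32.0 - 49.244.63.255) does not contain 49.244.3.187
Longest matching prefix is /16 -> next hop R25.

R25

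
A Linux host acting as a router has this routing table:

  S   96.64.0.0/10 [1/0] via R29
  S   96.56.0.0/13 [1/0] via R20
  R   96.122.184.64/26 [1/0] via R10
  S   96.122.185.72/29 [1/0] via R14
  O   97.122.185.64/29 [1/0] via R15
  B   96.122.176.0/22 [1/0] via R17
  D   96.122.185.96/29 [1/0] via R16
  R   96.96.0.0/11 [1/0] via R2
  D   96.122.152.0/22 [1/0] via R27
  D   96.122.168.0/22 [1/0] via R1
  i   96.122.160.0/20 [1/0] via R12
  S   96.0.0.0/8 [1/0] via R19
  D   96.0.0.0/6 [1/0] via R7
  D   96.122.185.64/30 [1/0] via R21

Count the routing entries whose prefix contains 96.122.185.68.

4

Prefixes containing 96.122.185.68:
  96.0.0.0/6 (96.0.0.0 - 99.255.255.255)
  96.0.0.0/8 (96.0.0.0 - 96.255.255.255)
  96.64.0.0/10 (96.64.0.0 - 96.127.255.255)
  96.96.0.0/11 (96.96.0.0 - 96.127.255.255)
Total matching entries: 4.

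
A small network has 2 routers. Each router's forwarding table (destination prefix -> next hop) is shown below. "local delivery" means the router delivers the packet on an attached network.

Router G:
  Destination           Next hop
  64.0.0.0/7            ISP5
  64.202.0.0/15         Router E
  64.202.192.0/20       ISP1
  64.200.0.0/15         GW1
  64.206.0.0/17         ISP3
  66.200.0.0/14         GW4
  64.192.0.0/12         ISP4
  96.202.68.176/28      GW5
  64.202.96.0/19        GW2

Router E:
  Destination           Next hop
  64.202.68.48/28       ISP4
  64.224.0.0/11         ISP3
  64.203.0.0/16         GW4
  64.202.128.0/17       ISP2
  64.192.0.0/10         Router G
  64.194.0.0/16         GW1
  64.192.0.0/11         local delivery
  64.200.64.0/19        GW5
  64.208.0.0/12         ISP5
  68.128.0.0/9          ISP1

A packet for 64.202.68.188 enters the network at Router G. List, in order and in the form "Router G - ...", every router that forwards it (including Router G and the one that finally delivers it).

At Router G: longest match for 64.202.68.188 is 64.202.0.0/15 -> Router E
At Router E: longest match for 64.202.68.188 is 64.192.0.0/11 -> local delivery

Router G - Router E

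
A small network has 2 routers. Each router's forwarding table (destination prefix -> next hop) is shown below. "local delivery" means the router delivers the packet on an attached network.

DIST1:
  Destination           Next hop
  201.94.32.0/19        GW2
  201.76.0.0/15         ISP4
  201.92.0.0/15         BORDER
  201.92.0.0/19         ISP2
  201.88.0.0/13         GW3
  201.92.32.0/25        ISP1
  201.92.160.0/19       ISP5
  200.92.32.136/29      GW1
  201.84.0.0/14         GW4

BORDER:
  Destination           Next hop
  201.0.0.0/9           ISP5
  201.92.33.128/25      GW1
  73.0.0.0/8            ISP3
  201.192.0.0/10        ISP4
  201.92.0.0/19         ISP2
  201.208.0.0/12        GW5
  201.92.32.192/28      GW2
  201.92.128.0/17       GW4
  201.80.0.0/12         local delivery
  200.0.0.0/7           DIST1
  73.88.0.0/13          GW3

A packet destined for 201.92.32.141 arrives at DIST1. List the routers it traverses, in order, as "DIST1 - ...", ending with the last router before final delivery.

At DIST1: longest match for 201.92.32.141 is 201.92.0.0/15 -> BORDER
At BORDER: longest match for 201.92.32.141 is 201.80.0.0/12 -> local delivery

DIST1 - BORDER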